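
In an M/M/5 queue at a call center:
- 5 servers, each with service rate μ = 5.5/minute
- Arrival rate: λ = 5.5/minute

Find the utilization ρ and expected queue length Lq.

Traffic intensity: ρ = λ/(cμ) = 5.5/(5×5.5) = 0.2000
Since ρ = 0.2000 < 1, system is stable.
Offered load a = λ/μ = cρ = 5.5/5.5 = 1.0000
P₀ = [ Σₙ₌₀^4 aⁿ/n! + a^5/(5!(1-ρ)) ]⁻¹
Σ = a^0/0! + a^1/1! + a^2/2! + a^3/3! + a^4/4! = 1.0000 + 1.0000 + 0.50000 + 0.16667 + 0.041667 = 2.7083
a^5/(5!(1-ρ)) = 1.0000/(120 × 0.8000) = 0.01042
P₀ = 1/(2.7083 + 0.01042) = 0.3678
Lq = P₀·a^5·ρ / (5!(1-ρ)²) = 0.36782 × 1.0000 × 0.20000 / (120 × 0.64000) = 0.0009579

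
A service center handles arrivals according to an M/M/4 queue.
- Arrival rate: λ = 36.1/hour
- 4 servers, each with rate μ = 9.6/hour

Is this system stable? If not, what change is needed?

Stability requires ρ = λ/(cμ) < 1
ρ = 36.1/(4 × 9.6) = 36.1/38.40 = 0.9401
Since 0.9401 < 1, the system is STABLE.
The servers are busy 94.01% of the time.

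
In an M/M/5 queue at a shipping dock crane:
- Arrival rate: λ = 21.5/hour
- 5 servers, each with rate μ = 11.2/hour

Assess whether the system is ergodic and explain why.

Stability requires ρ = λ/(cμ) < 1
ρ = 21.5/(5 × 11.2) = 21.5/56.00 = 0.3839
Since 0.3839 < 1, the system is STABLE.
The servers are busy 38.39% of the time.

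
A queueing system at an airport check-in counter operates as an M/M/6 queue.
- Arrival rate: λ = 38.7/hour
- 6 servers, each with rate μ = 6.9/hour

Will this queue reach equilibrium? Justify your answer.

Stability requires ρ = λ/(cμ) < 1
ρ = 38.7/(6 × 6.9) = 38.7/41.40 = 0.9348
Since 0.9348 < 1, the system is STABLE.
The servers are busy 93.48% of the time.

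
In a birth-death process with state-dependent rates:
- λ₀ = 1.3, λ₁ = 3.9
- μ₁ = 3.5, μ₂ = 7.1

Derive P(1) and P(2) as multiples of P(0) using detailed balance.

Balance equations:
State 0: λ₀P₀ = μ₁P₁ → P₁ = (λ₀/μ₁)P₀ = (1.3/3.5)P₀ = 0.3714P₀
State 1: P₂ = (λ₀λ₁)/(μ₁μ₂)P₀ = (1.3×3.9)/(3.5×7.1)P₀ = 0.2040P₀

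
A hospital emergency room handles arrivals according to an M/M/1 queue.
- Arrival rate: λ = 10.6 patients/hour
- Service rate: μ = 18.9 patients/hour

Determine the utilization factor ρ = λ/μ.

Server utilization: ρ = λ/μ
ρ = 10.6/18.9 = 0.5608
The server is busy 56.08% of the time.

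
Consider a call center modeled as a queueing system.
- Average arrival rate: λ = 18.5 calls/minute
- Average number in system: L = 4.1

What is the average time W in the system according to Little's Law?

Little's Law: L = λW, so W = L/λ
W = 4.1/18.5 = 0.2216 minutes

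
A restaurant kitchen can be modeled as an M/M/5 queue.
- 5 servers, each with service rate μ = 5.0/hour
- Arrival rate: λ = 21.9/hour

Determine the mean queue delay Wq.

Traffic intensity: ρ = λ/(cμ) = 21.9/(5×5.0) = 0.8760
Since ρ = 0.8760 < 1, system is stable.
Offered load a = λ/μ = cρ = 21.9/5.0 = 4.3800
P₀ = [ Σₙ₌₀^4 aⁿ/n! + a^5/(5!(1-ρ)) ]⁻¹
Σ = a^0/0! + a^1/1! + a^2/2! + a^3/3! + a^4/4! = 1.0000 + 4.3800 + 9.5922 + 14.0046 + 15.3351 = 44.3119
a^5/(5!(1-ρ)) = 1612.0205/(120 × 0.1240) = 108.3347
P₀ = 1/(44.3119 + 108.3347) = 0.006551
Lq = P₀·a^5·ρ / (5!(1-ρ)²) = 0.0065511 × 1612.0205 × 0.87600 / (120 × 0.015376) = 5.0138
Wq = Lq/λ = 5.0138/21.9 = 0.2289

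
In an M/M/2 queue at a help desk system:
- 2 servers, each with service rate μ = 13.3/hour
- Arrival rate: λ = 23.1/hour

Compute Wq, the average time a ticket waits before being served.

Traffic intensity: ρ = λ/(cμ) = 23.1/(2×13.3) = 0.8684
Since ρ = 0.8684 < 1, system is stable.
Offered load a = λ/μ = cρ = 23.1/13.3 = 1.7368
P₀ = [ Σₙ₌₀^1 aⁿ/n! + a^2/(2!(1-ρ)) ]⁻¹
Σ = a^0/0! + a^1/1! = 1.0000 + 1.7368 = 2.7368
a^2/(2!(1-ρ)) = 3.01662/(2 × 0.131579) = 11.4632
P₀ = 1/(2.7368 + 11.4632) = 0.07042
Lq = P₀·a^2·ρ / (2!(1-ρ)²) = 0.070423 × 3.0166 × 0.86842 / (2 × 0.017313) = 5.3279
Wq = Lq/λ = 5.3279/23.1 = 0.2306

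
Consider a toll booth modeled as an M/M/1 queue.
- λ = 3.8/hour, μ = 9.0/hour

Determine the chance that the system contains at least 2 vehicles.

ρ = λ/μ = 3.8/9.0 = 0.4222
P(N ≥ n) = ρⁿ
P(N ≥ 2) = 0.4222^2
P(N ≥ 2) = 0.1783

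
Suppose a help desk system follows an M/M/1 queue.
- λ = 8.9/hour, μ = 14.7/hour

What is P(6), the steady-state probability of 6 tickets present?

ρ = λ/μ = 8.9/14.7 = 0.6054
P(n) = (1-ρ)ρⁿ
P(6) = (1-0.6054) × 0.6054^6
P(6) = 0.3946 × 0.04923
P(6) = 0.01943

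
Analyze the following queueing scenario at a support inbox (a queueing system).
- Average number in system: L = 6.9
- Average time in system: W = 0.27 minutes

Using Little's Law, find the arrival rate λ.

Little's Law: L = λW, so λ = L/W
λ = 6.9/0.27 = 25.5556 emails/minute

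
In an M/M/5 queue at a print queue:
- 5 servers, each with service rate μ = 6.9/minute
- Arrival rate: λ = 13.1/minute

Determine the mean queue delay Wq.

Traffic intensity: ρ = λ/(cμ) = 13.1/(5×6.9) = 0.3797
Since ρ = 0.3797 < 1, system is stable.
Offered load a = λ/μ = cρ = 13.1/6.9 = 1.8986
P₀ = [ Σₙ₌₀^4 aⁿ/n! + a^5/(5!(1-ρ)) ]⁻¹
Σ = a^0/0! + a^1/1! + a^2/2! + a^3/3! + a^4/4! = 1.0000 + 1.8986 + 1.8022 + 1.1406 + 0.5413 = 6.3827
a^5/(5!(1-ρ)) = 24.6667/(120 × 0.6203) = 0.3314
P₀ = 1/(6.3827 + 0.3314) = 0.1489
Lq = P₀·a^5·ρ / (5!(1-ρ)²) = 0.14894 × 24.6667 × 0.37971 / (120 × 0.38476) = 0.03021
Wq = Lq/λ = 0.03021/13.1 = 0.002306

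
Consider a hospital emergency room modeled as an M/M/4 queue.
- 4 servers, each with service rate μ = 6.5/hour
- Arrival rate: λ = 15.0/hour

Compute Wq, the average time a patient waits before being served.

Traffic intensity: ρ = λ/(cμ) = 15.0/(4×6.5) = 0.5769
Since ρ = 0.5769 < 1, system is stable.
Offered load a = λ/μ = cρ = 15.0/6.5 = 2.3077
P₀ = [ Σₙ₌₀^3 aⁿ/n! + a^4/(4!(1-ρ)) ]⁻¹
Σ = a^0/0! + a^1/1! + a^2/2! + a^3/3! = 1.00000 + 2.30769 + 2.66272 + 2.04825 = 8.0187
a^4/(4!(1-ρ)) = 28.3604/(24 × 0.423077) = 2.7931
P₀ = 1/(8.0187 + 2.7931) = 0.09249
Lq = P₀·a^4·ρ / (4!(1-ρ)²) = 0.092492 × 28.3604 × 0.57692 / (24 × 0.17899) = 0.3523
Wq = Lq/λ = 0.3523/15.0 = 0.02349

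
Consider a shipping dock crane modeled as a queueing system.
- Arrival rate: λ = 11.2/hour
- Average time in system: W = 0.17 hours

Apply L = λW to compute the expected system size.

Little's Law: L = λW
L = 11.2 × 0.17 = 1.9040 containers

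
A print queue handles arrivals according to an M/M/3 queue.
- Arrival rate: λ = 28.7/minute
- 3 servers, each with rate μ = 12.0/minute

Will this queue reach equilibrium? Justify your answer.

Stability requires ρ = λ/(cμ) < 1
ρ = 28.7/(3 × 12.0) = 28.7/36.00 = 0.7972
Since 0.7972 < 1, the system is STABLE.
The servers are busy 79.72% of the time.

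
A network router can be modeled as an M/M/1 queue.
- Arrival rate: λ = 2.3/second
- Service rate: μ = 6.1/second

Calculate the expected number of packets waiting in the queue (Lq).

ρ = λ/μ = 2.3/6.1 = 0.3770
For M/M/1: Lq = λ²/(μ(μ-λ))
Lq = 5.29/(6.1 × 3.80)
Lq = 0.2282 packets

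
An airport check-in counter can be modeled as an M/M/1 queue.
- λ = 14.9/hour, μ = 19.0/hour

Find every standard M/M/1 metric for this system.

Step 1: ρ = λ/μ = 14.9/19.0 = 0.7842
Step 2: L = λ/(μ-λ) = 14.9/4.10 = 3.6341
Step 3: Lq = λ²/(μ(μ-λ)) = 222.01/(19.0×4.10) = 2.8499
Step 4: W = 1/(μ-λ) = 1/4.10 = 0.2439
Step 5: Wq = λ/(μ(μ-λ)) = 14.9/(19.0×4.10) = 0.1913
Step 6: P(0) = 1-ρ = 0.2158
Verify: L = λW = 14.9×0.2439 = 3.6341 ✔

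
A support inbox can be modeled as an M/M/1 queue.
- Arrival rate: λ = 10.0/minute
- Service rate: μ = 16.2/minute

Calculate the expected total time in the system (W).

First, compute utilization: ρ = λ/μ = 10.0/16.2 = 0.6173
For M/M/1: W = 1/(μ-λ)
W = 1/(16.2-10.0) = 1/6.20
W = 0.1613 minutes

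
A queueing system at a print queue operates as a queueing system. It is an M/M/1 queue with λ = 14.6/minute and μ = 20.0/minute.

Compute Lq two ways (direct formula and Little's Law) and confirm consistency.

Method 1 (direct): Lq = λ²/(μ(μ-λ)) = 213.16/(20.0 × 5.40) = 1.9737

Method 2 (Little's Law):
W = 1/(μ-λ) = 1/5.40 = 0.185185
Wq = W - 1/μ = 0.185185 - 0.0500000 = 0.135185
Lq = λWq = 14.6 × 0.135185 = 1.9737 ✔ (matches Method 1)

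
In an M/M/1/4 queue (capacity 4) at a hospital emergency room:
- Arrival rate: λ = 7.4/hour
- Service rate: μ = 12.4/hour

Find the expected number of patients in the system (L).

ρ = λ/μ = 7.4/12.4 = 0.59677
P₀ = (1-ρ)/(1-ρ^(K+1)) = (1-0.59677)/(1-0.59677^5) = 0.4032/0.9243 = 0.4362
P_K = P₀×ρ^K = 0.43625 × 0.59677^4 = 0.43625 × 0.12683 = 0.05533
L = ρ[1 - (K+1)ρ^K + Kρ^(K+1)] / [(1-ρ)(1-ρ^(K+1))]
L = 0.59677 × (1 - 5×0.12683 + 4×0.075689) / ((1 - 0.59677) × (1 - 0.075689)) = 1.0705 patients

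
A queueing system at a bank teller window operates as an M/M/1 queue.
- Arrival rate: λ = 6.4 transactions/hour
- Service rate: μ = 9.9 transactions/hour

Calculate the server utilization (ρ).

Server utilization: ρ = λ/μ
ρ = 6.4/9.9 = 0.6465
The server is busy 64.65% of the time.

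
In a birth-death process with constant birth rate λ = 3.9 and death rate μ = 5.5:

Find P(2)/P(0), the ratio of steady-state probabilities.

For constant rates: P(n)/P(0) = (λ/μ)^n
P(2)/P(0) = (3.9/5.5)^2 = 0.7091^2 = 0.5028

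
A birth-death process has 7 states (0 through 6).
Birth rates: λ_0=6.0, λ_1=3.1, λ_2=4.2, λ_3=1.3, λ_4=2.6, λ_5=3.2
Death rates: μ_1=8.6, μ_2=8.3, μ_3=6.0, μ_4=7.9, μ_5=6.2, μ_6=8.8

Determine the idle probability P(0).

Ratios P(n)/P(0) = (λ₀···λₙ₋₁)/(μ₁···μₙ):
P(1)/P(0) = (6.0)/(8.6) = 0.69767
P(2)/P(0) = (6.0×3.1)/(8.6×8.3) = 0.26058
P(3)/P(0) = (6.0×3.1×4.2)/(8.6×8.3×6.0) = 0.18240
P(4)/P(0) = (6.0×3.1×4.2×1.3)/(8.6×8.3×6.0×7.9) = 0.030016
P(5)/P(0) = (6.0×3.1×4.2×1.3×2.6)/(8.6×8.3×6.0×7.9×6.2) = 0.012587
P(6)/P(0) = (6.0×3.1×4.2×1.3×2.6×3.2)/(8.6×8.3×6.0×7.9×6.2×8.8) = 0.0045772

Normalization: ∑ P(n) = 1
P(0) × (1.0000 + 0.69767 + 0.26058 + 0.18240 + 0.030016 + 0.012587 + 0.0045772) = 1
P(0) × 2.1878 = 1
P(0) = 1/2.1878 = 0.4571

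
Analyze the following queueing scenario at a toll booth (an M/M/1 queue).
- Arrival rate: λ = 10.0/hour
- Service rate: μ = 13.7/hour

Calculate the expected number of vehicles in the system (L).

ρ = λ/μ = 10.0/13.7 = 0.7299
For M/M/1: L = λ/(μ-λ)
L = 10.0/(13.7-10.0) = 10.0/3.70
L = 2.7027 vehicles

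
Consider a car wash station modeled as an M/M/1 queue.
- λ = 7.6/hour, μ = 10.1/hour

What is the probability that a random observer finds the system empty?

ρ = λ/μ = 7.6/10.1 = 0.7525
P(0) = 1 - ρ = 1 - 0.7525 = 0.2475
The server is idle 24.75% of the time.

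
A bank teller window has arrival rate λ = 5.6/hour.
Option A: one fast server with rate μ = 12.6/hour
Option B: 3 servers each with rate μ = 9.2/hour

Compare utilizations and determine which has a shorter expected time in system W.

Option A: single server μ = 12.6 (M/M/1)
  ρ_A = 5.6/12.6 = 0.4444
  W_A = 1/(μ-λ) = 1/(12.6-5.6) = 1/7.00 = 0.1429

Option B: 3 servers μ = 9.2 (M/M/3)
  ρ_B = λ/(cμ) = 5.6/(3×9.2) = 0.2029
  Offered load a = λ/μ = cρ = 5.6/9.2 = 0.6087
  P₀ = [ Σₙ₌₀^2 aⁿ/n! + a^3/(3!(1-ρ)) ]⁻¹
  Σ = a^0/0! + a^1/1! + a^2/2! = 1.0000 + 0.6087 + 0.1853 = 1.7940
  a^3/(3!(1-ρ)) = 0.22553/(6 × 0.79710) = 0.04716
  P₀ = 1/(1.79395 + 0.0471559) = 0.5432
  Lq = P₀·a^3·ρ / (3!(1-ρ)²) = 0.54315 × 0.22553 × 0.20290 / (6 × 0.63537) = 0.006520
  Wq_B = Lq/λ = 0.006520/5.6 = 0.001164
  W_B = Wq_B + 1/μ = 0.001164 + 0.1087 = 0.1099

Since W_B = 0.1099 < W_A = 0.1429, Option B (multiple servers) has the shorter time in system.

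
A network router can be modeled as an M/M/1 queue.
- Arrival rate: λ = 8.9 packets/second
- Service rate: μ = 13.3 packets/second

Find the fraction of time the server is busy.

Server utilization: ρ = λ/μ
ρ = 8.9/13.3 = 0.6692
The server is busy 66.92% of the time.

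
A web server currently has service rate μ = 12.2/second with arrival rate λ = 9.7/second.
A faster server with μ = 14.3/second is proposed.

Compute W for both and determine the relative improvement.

System 1: ρ₁ = 9.7/12.2 = 0.7951, W₁ = 1/(12.2-9.7) = 0.4000
System 2: ρ₂ = 9.7/14.3 = 0.6783, W₂ = 1/(14.3-9.7) = 0.2174
Improvement: (W₁-W₂)/W₁ = (0.4000-0.2174)/0.4000 = 45.65%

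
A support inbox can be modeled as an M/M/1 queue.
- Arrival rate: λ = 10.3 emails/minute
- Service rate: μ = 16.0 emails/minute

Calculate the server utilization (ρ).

Server utilization: ρ = λ/μ
ρ = 10.3/16.0 = 0.6438
The server is busy 64.38% of the time.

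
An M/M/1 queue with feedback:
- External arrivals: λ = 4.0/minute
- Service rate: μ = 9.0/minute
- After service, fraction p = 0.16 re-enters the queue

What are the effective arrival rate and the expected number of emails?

Effective arrival rate: λ_eff = λ/(1-p) = 4.0/(1-0.16) = 4.0/0.84 = 4.7619
ρ = λ_eff/μ = 4.7619/9.0 = 0.5291
L = ρ/(1-ρ) = 0.5291/(1-0.5291) = 1.1236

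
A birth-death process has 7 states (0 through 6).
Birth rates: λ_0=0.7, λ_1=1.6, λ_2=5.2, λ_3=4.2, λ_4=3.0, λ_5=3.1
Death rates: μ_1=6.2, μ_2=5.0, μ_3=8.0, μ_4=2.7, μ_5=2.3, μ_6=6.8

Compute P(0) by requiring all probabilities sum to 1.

Ratios P(n)/P(0) = (λ₀···λₙ₋₁)/(μ₁···μₙ):
P(1)/P(0) = (0.7)/(6.2) = 0.1129
P(2)/P(0) = (0.7×1.6)/(6.2×5.0) = 0.03613
P(3)/P(0) = (0.7×1.6×5.2)/(6.2×5.0×8.0) = 0.02348
P(4)/P(0) = (0.7×1.6×5.2×4.2)/(6.2×5.0×8.0×2.7) = 0.03653
P(5)/P(0) = (0.7×1.6×5.2×4.2×3.0)/(6.2×5.0×8.0×2.7×2.3) = 0.04765
P(6)/P(0) = (0.7×1.6×5.2×4.2×3.0×3.1)/(6.2×5.0×8.0×2.7×2.3×6.8) = 0.02172

Normalization: ∑ P(n) = 1
P(0) × (1.0000 + 0.1129 + 0.03613 + 0.02348 + 0.03653 + 0.04765 + 0.02172) = 1
P(0) × 1.2784 = 1
P(0) = 1/1.2784 = 0.7822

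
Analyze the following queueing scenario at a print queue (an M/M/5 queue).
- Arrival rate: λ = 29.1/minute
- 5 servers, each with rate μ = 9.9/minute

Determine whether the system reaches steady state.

Stability requires ρ = λ/(cμ) < 1
ρ = 29.1/(5 × 9.9) = 29.1/49.50 = 0.5879
Since 0.5879 < 1, the system is STABLE.
The servers are busy 58.79% of the time.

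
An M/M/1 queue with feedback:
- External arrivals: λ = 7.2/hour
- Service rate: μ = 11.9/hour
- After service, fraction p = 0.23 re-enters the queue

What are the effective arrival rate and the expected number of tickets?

Effective arrival rate: λ_eff = λ/(1-p) = 7.2/(1-0.23) = 7.2/0.77 = 9.35065
ρ = λ_eff/μ = 9.35065/11.9 = 0.78577
L = ρ/(1-ρ) = 0.78577/(1-0.78577) = 3.6679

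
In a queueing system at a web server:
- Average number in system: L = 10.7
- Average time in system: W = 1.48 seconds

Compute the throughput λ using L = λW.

Little's Law: L = λW, so λ = L/W
λ = 10.7/1.48 = 7.2297 requests/second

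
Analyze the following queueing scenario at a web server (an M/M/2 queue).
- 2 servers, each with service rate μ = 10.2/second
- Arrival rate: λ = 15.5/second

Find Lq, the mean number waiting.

Traffic intensity: ρ = λ/(cμ) = 15.5/(2×10.2) = 0.7598
Since ρ = 0.7598 < 1, system is stable.
Offered load a = λ/μ = cρ = 15.5/10.2 = 1.5196
P₀ = [ Σₙ₌₀^1 aⁿ/n! + a^2/(2!(1-ρ)) ]⁻¹
Σ = a^0/0! + a^1/1! = 1.0000 + 1.5196 = 2.5196
a^2/(2!(1-ρ)) = 2.30921/(2 × 0.240196) = 4.8069
P₀ = 1/(2.5196 + 4.8069) = 0.1365
Lq = P₀·a^2·ρ / (2!(1-ρ)²) = 0.13649 × 2.3092 × 0.75980 / (2 × 0.057694) = 2.0754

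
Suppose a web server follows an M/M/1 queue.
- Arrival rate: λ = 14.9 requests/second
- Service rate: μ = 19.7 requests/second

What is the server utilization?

Server utilization: ρ = λ/μ
ρ = 14.9/19.7 = 0.7563
The server is busy 75.63% of the time.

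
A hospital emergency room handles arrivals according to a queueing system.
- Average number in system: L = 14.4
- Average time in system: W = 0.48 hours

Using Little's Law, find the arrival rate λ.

Little's Law: L = λW, so λ = L/W
λ = 14.4/0.48 = 30.0000 patients/hour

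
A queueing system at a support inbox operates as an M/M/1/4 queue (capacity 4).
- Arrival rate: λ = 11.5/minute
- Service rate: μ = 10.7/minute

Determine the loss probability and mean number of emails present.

ρ = λ/μ = 11.5/10.7 = 1.0748
P₀ = (1-ρ)/(1-ρ^(K+1)) = (1-1.0748)/(1-1.0748^5) = -0.07480/-0.4343 = 0.1722
P_K = P₀×ρ^K = 0.1722 × 1.0748^4 = 0.1722 × 1.3345 = 0.2298
Blocking probability P_4 = 0.2298 (22.98%)
L = ρ[1 - (K+1)ρ^K + Kρ^(K+1)] / [(1-ρ)(1-ρ^(K+1))]
L = 1.0748 × (1 - 5×1.3344756 + 4×1.4342944) / ((1 - 1.0748) × (1 - 1.4342944)) = 2.1439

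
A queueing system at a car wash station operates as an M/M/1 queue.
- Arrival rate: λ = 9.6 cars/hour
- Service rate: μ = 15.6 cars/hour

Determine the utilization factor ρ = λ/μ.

Server utilization: ρ = λ/μ
ρ = 9.6/15.6 = 0.6154
The server is busy 61.54% of the time.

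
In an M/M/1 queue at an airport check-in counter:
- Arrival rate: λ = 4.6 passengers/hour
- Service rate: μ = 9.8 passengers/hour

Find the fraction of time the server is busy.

Server utilization: ρ = λ/μ
ρ = 4.6/9.8 = 0.4694
The server is busy 46.94% of the time.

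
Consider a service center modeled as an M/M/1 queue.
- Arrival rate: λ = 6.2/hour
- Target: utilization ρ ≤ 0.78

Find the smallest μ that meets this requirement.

ρ = λ/μ, so μ = λ/ρ
μ ≥ 6.2/0.78 = 7.9487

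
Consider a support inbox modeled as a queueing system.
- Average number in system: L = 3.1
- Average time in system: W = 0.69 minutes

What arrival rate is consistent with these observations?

Little's Law: L = λW, so λ = L/W
λ = 3.1/0.69 = 4.4928 emails/minute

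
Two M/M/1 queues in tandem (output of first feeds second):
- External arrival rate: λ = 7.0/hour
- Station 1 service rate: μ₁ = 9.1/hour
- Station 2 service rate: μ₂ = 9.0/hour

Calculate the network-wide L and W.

By Jackson's theorem, each station behaves as independent M/M/1.
Station 1: ρ₁ = 7.0/9.1 = 0.7692, L₁ = ρ₁/(1-ρ₁) = λ/(μ₁-λ) = 7.0/2.10 = 3.3333
Station 2: ρ₂ = 7.0/9.0 = 0.7778, L₂ = ρ₂/(1-ρ₂) = λ/(μ₂-λ) = 7.0/2.00 = 3.5000
Total: L = L₁ + L₂ = 3.3333 + 3.5000 = 6.8333
W = L/λ = 6.8333/7.0 = 0.9762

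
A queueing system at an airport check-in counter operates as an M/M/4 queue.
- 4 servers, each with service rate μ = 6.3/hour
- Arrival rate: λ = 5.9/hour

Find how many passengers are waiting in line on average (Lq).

Traffic intensity: ρ = λ/(cμ) = 5.9/(4×6.3) = 0.2341
Since ρ = 0.2341 < 1, system is stable.
Offered load a = λ/μ = cρ = 5.9/6.3 = 0.9365
P₀ = [ Σₙ₌₀^3 aⁿ/n! + a^4/(4!(1-ρ)) ]⁻¹
Σ = a^0/0! + a^1/1! + a^2/2! + a^3/3! = 1.0000 + 0.9365 + 0.4385 + 0.1369 = 2.5119
a^4/(4!(1-ρ)) = 0.7692/(24 × 0.7659) = 0.04185
P₀ = 1/(2.5119 + 0.04185) = 0.3916
Lq = P₀·a^4·ρ / (4!(1-ρ)²) = 0.3916 × 0.7692 × 0.2341 / (24 × 0.5866) = 0.005009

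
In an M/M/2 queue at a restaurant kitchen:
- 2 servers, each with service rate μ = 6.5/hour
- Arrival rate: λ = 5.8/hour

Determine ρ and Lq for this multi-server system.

Traffic intensity: ρ = λ/(cμ) = 5.8/(2×6.5) = 0.4462
Since ρ = 0.4462 < 1, system is stable.
Offered load a = λ/μ = cρ = 5.8/6.5 = 0.8923
P₀ = [ Σₙ₌₀^1 aⁿ/n! + a^2/(2!(1-ρ)) ]⁻¹
Σ = a^0/0! + a^1/1! = 1.0000 + 0.8923 = 1.8923
a^2/(2!(1-ρ)) = 0.79621/(2 × 0.55385) = 0.7188
P₀ = 1/(1.8923 + 0.7188) = 0.3830
Lq = P₀·a^2·ρ / (2!(1-ρ)²) = 0.3830 × 0.7962 × 0.4462 / (2 × 0.3067) = 0.2218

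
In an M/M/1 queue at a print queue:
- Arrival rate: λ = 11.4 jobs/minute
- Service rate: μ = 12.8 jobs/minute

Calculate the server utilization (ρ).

Server utilization: ρ = λ/μ
ρ = 11.4/12.8 = 0.8906
The server is busy 89.06% of the time.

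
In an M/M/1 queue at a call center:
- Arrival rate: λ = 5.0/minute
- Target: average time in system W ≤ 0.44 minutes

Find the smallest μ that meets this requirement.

For M/M/1: W = 1/(μ-λ)
Need W ≤ 0.44, so 1/(μ-λ) ≤ 0.44
μ - λ ≥ 1/0.44 = 2.2727
μ ≥ 5.0 + 2.2727 = 7.2727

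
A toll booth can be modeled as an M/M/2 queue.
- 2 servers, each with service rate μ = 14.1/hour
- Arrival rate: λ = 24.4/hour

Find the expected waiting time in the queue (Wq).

Traffic intensity: ρ = λ/(cμ) = 24.4/(2×14.1) = 0.8652
Since ρ = 0.8652 < 1, system is stable.
Offered load a = λ/μ = cρ = 24.4/14.1 = 1.7305
P₀ = [ Σₙ₌₀^1 aⁿ/n! + a^2/(2!(1-ρ)) ]⁻¹
Σ = a^0/0! + a^1/1! = 1.0000 + 1.7305 = 2.7305
a^2/(2!(1-ρ)) = 2.99462/(2 × 0.134752) = 11.1116
P₀ = 1/(2.7305 + 11.1116) = 0.07224
Lq = P₀·a^2·ρ / (2!(1-ρ)²) = 0.072243 × 2.9946 × 0.86525 / (2 × 0.018158) = 5.1544
Wq = Lq/λ = 5.1544/24.4 = 0.2112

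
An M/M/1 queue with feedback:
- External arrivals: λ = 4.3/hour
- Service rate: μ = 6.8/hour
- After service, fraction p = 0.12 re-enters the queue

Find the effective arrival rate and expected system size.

Effective arrival rate: λ_eff = λ/(1-p) = 4.3/(1-0.12) = 4.3/0.88 = 4.88636
ρ = λ_eff/μ = 4.88636/6.8 = 0.71858
L = ρ/(1-ρ) = 0.71858/(1-0.71858) = 2.5534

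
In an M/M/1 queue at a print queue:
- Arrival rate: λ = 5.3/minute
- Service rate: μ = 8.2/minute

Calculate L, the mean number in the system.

ρ = λ/μ = 5.3/8.2 = 0.6463
For M/M/1: L = λ/(μ-λ)
L = 5.3/(8.2-5.3) = 5.3/2.90
L = 1.8276 jobs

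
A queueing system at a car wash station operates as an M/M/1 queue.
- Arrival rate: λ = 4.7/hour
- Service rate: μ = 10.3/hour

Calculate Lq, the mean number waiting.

ρ = λ/μ = 4.7/10.3 = 0.4563
For M/M/1: Lq = λ²/(μ(μ-λ))
Lq = 22.09/(10.3 × 5.60)
Lq = 0.3830 cars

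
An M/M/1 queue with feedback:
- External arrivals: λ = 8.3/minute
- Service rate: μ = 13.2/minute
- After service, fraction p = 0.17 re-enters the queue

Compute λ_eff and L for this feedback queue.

Effective arrival rate: λ_eff = λ/(1-p) = 8.3/(1-0.17) = 8.3/0.83 = 10.0000
ρ = λ_eff/μ = 10.0000/13.2 = 0.757576
L = ρ/(1-ρ) = 0.757576/(1-0.757576) = 3.1250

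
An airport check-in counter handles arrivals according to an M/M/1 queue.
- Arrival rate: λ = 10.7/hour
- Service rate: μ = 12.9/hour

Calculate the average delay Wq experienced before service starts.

First, compute utilization: ρ = λ/μ = 10.7/12.9 = 0.8295
For M/M/1: Wq = λ/(μ(μ-λ))
Wq = 10.7/(12.9 × (12.9-10.7))
Wq = 10.7/(12.9 × 2.20)
Wq = 0.3770 hours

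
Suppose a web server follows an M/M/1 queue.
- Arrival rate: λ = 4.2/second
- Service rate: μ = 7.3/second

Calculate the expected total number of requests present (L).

ρ = λ/μ = 4.2/7.3 = 0.5753
For M/M/1: L = λ/(μ-λ)
L = 4.2/(7.3-4.2) = 4.2/3.10
L = 1.3548 requests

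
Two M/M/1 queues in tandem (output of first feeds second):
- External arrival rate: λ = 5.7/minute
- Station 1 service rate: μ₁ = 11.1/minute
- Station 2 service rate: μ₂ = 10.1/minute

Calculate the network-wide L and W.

By Jackson's theorem, each station behaves as independent M/M/1.
Station 1: ρ₁ = 5.7/11.1 = 0.5135, L₁ = ρ₁/(1-ρ₁) = λ/(μ₁-λ) = 5.7/5.40 = 1.05556
Station 2: ρ₂ = 5.7/10.1 = 0.5644, L₂ = ρ₂/(1-ρ₂) = λ/(μ₂-λ) = 5.7/4.40 = 1.29545
Total: L = L₁ + L₂ = 1.05556 + 1.29545 = 2.3510
W = L/λ = 2.3510/5.7 = 0.4125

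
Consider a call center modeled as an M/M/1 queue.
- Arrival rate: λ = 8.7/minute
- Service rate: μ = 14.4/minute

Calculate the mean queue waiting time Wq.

First, compute utilization: ρ = λ/μ = 8.7/14.4 = 0.6042
For M/M/1: Wq = λ/(μ(μ-λ))
Wq = 8.7/(14.4 × (14.4-8.7))
Wq = 8.7/(14.4 × 5.70)
Wq = 0.1060 minutes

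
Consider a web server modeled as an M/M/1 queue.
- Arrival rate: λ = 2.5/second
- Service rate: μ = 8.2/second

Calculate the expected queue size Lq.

ρ = λ/μ = 2.5/8.2 = 0.3049
For M/M/1: Lq = λ²/(μ(μ-λ))
Lq = 6.25/(8.2 × 5.70)
Lq = 0.1337 requests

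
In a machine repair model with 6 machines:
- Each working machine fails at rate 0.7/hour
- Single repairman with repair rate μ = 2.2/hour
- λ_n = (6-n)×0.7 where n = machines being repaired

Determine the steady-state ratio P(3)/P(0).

P(3)/P(0) = ∏_{i=0}^{3-1} λ_i/μ_{i+1}
= (6-0)×0.7/2.2 × (6-1)×0.7/2.2 × (6-2)×0.7/2.2
= 3.8655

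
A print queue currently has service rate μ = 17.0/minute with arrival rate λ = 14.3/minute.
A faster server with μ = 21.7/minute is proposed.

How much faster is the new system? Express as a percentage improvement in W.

System 1: ρ₁ = 14.3/17.0 = 0.8412, W₁ = 1/(17.0-14.3) = 0.37037
System 2: ρ₂ = 14.3/21.7 = 0.6590, W₂ = 1/(21.7-14.3) = 0.13514
Improvement: (W₁-W₂)/W₁ = (0.37037-0.13514)/0.37037 = 63.51%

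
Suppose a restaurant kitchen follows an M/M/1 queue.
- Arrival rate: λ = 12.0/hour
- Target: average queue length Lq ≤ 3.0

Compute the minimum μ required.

For M/M/1: Lq = λ²/(μ(μ-λ))
Need Lq ≤ 3.0, i.e. μ(μ-λ) ≥ λ²/3.0
μ² - 12.0μ - 144.00/3.0 ≥ 0  →  μ² - 12.0μ - 48.0000 ≥ 0
Quadratic formula (positive root): μ = [λ + √(λ² + 4×48.0000)]/2
Discriminant: 144.00 + 4×48.0000 = 336.0000, √336.0000 = 18.3303
μ ≥ (12.0 + 18.3303)/2 = 15.1652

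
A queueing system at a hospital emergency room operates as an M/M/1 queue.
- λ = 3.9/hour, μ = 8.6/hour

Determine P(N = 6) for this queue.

ρ = λ/μ = 3.9/8.6 = 0.45349
P(n) = (1-ρ)ρⁿ
P(6) = (1-0.45349) × 0.45349^6
P(6) = 0.5465 × 0.008698
P(6) = 0.004753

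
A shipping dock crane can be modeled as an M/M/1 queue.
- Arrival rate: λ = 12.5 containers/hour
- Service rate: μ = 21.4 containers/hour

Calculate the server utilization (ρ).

Server utilization: ρ = λ/μ
ρ = 12.5/21.4 = 0.5841
The server is busy 58.41% of the time.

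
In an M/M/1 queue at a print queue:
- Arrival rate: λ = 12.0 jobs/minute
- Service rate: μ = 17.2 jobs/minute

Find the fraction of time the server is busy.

Server utilization: ρ = λ/μ
ρ = 12.0/17.2 = 0.6977
The server is busy 69.77% of the time.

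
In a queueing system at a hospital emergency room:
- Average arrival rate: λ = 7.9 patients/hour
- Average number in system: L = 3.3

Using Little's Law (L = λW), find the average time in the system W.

Little's Law: L = λW, so W = L/λ
W = 3.3/7.9 = 0.4177 hours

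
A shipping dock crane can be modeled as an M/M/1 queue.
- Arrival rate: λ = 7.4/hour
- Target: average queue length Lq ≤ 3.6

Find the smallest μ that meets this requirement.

For M/M/1: Lq = λ²/(μ(μ-λ))
Need Lq ≤ 3.6, i.e. μ(μ-λ) ≥ λ²/3.6
μ² - 7.4μ - 54.76/3.6 ≥ 0  →  μ² - 7.4μ - 15.21111 ≥ 0
Quadratic formula (positive root): μ = [λ + √(λ² + 4×15.21111)]/2
Discriminant: 54.76 + 4×15.21111 = 115.60444, √115.60444 = 10.7520
μ ≥ (7.4 + 10.7520)/2 = 9.0760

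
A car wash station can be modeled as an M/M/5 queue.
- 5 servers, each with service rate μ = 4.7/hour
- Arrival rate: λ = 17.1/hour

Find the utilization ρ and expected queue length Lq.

Traffic intensity: ρ = λ/(cμ) = 17.1/(5×4.7) = 0.7277
Since ρ = 0.7277 < 1, system is stable.
Offered load a = λ/μ = cρ = 17.1/4.7 = 3.6383
P₀ = [ Σₙ₌₀^4 aⁿ/n! + a^5/(5!(1-ρ)) ]⁻¹
Σ = a^0/0! + a^1/1! + a^2/2! + a^3/3! + a^4/4! = 1.0000 + 3.6383 + 6.6186 + 8.0268 + 7.3010 = 26.5847
a^5/(5!(1-ρ)) = 637.5163/(120 × 0.2723404) = 19.5073
P₀ = 1/(26.5847 + 19.5073) = 0.02170
Lq = P₀·a^5·ρ / (5!(1-ρ)²) = 0.021696 × 637.5163 × 0.72766 / (120 × 0.074169) = 1.1308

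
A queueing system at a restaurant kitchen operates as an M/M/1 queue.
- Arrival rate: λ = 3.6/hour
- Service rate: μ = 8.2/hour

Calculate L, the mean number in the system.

ρ = λ/μ = 3.6/8.2 = 0.4390
For M/M/1: L = λ/(μ-λ)
L = 3.6/(8.2-3.6) = 3.6/4.60
L = 0.7826 orders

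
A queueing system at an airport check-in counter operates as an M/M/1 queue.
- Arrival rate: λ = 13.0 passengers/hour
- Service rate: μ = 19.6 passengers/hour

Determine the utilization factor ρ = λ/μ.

Server utilization: ρ = λ/μ
ρ = 13.0/19.6 = 0.6633
The server is busy 66.33% of the time.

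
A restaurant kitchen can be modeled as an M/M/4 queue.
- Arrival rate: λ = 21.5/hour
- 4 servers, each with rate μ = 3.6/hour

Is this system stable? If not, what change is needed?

Stability requires ρ = λ/(cμ) < 1
ρ = 21.5/(4 × 3.6) = 21.5/14.40 = 1.4931
Since 1.4931 ≥ 1, the system is UNSTABLE.
Need c > λ/μ = 21.5/3.6 = 5.97.
Minimum servers needed: c = 6.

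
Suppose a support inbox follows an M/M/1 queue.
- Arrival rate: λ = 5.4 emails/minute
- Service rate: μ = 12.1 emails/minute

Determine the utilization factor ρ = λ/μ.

Server utilization: ρ = λ/μ
ρ = 5.4/12.1 = 0.4463
The server is busy 44.63% of the time.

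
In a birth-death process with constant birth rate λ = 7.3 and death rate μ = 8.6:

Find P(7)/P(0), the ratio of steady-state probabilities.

For constant rates: P(n)/P(0) = (λ/μ)^n
P(7)/P(0) = (7.3/8.6)^7 = 0.84884^7 = 0.3175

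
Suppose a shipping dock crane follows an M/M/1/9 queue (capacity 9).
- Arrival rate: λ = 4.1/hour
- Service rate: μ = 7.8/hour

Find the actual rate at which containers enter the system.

ρ = λ/μ = 4.1/7.8 = 0.52564
P₀ = (1-ρ)/(1-ρ^(K+1)) = (1-0.52564)/(1-0.52564^10) = 0.47436/0.99839 = 0.4751
P_K = P₀×ρ^K = 0.4751 × 0.52564^9 = 0.4751 × 0.003063 = 0.001455
λ_eff = λ(1-P_K) = 4.1 × (1 - 0.001455) = 4.1 × 0.998545 = 4.0940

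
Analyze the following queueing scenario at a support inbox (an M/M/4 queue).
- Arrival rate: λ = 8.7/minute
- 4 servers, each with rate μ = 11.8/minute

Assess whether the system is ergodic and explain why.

Stability requires ρ = λ/(cμ) < 1
ρ = 8.7/(4 × 11.8) = 8.7/47.20 = 0.1843
Since 0.1843 < 1, the system is STABLE.
The servers are busy 18.43% of the time.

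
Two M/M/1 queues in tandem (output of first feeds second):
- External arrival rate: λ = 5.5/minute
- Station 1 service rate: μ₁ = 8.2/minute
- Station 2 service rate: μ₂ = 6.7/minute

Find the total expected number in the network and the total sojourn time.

By Jackson's theorem, each station behaves as independent M/M/1.
Station 1: ρ₁ = 5.5/8.2 = 0.6707, L₁ = ρ₁/(1-ρ₁) = λ/(μ₁-λ) = 5.5/2.70 = 2.03704
Station 2: ρ₂ = 5.5/6.7 = 0.8209, L₂ = ρ₂/(1-ρ₂) = λ/(μ₂-λ) = 5.5/1.20 = 4.58333
Total: L = L₁ + L₂ = 2.03704 + 4.58333 = 6.6204
W = L/λ = 6.6204/5.5 = 1.2037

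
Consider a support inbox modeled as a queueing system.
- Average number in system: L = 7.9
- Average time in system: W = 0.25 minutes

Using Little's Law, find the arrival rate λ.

Little's Law: L = λW, so λ = L/W
λ = 7.9/0.25 = 31.6000 emails/minute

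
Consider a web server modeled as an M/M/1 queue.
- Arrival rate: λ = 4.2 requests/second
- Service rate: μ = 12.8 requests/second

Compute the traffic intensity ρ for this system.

Server utilization: ρ = λ/μ
ρ = 4.2/12.8 = 0.3281
The server is busy 32.81% of the time.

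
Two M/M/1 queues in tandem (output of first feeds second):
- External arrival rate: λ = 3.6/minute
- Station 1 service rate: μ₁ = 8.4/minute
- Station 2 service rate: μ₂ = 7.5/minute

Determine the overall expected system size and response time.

By Jackson's theorem, each station behaves as independent M/M/1.
Station 1: ρ₁ = 3.6/8.4 = 0.4286, L₁ = ρ₁/(1-ρ₁) = λ/(μ₁-λ) = 3.6/4.80 = 0.7500
Station 2: ρ₂ = 3.6/7.5 = 0.4800, L₂ = ρ₂/(1-ρ₂) = λ/(μ₂-λ) = 3.6/3.90 = 0.9231
Total: L = L₁ + L₂ = 0.7500 + 0.9231 = 1.6731
W = L/λ = 1.6731/3.6 = 0.4647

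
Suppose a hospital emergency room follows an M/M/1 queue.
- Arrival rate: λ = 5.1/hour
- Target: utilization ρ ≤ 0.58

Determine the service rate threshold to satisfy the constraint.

ρ = λ/μ, so μ = λ/ρ
μ ≥ 5.1/0.58 = 8.7931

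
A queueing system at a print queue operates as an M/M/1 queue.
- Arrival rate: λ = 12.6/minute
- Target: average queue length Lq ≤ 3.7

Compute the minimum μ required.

For M/M/1: Lq = λ²/(μ(μ-λ))
Need Lq ≤ 3.7, i.e. μ(μ-λ) ≥ λ²/3.7
μ² - 12.6μ - 158.76/3.7 ≥ 0  →  μ² - 12.6μ - 42.908108 ≥ 0
Quadratic formula (positive root): μ = [λ + √(λ² + 4×42.908108)]/2
Discriminant: 158.76 + 4×42.908108 = 330.392432, √330.392432 = 18.1767003
μ ≥ (12.6 + 18.1767003)/2 = 15.3884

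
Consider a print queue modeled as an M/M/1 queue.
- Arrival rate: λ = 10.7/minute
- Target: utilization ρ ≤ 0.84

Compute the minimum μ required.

ρ = λ/μ, so μ = λ/ρ
μ ≥ 10.7/0.84 = 12.7381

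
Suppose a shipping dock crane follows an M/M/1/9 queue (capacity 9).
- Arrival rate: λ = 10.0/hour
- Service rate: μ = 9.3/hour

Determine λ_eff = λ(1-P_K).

ρ = λ/μ = 10.0/9.3 = 1.07527
P₀ = (1-ρ)/(1-ρ^(K+1)) = (1-1.07527)/(1-1.07527^10) = -0.07527/-1.0662 = 0.07060
P_K = P₀×ρ^K = 0.07060 × 1.07527^9 = 0.07060 × 1.9216 = 0.1357
λ_eff = λ(1-P_K) = 10.0 × (1 - 0.13565) = 10.0 × 0.86435 = 8.6435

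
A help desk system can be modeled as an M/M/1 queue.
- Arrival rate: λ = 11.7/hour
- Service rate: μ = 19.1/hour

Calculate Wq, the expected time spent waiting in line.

First, compute utilization: ρ = λ/μ = 11.7/19.1 = 0.6126
For M/M/1: Wq = λ/(μ(μ-λ))
Wq = 11.7/(19.1 × (19.1-11.7))
Wq = 11.7/(19.1 × 7.40)
Wq = 0.08278 hours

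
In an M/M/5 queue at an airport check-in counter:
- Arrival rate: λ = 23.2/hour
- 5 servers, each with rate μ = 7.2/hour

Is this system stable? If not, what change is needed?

Stability requires ρ = λ/(cμ) < 1
ρ = 23.2/(5 × 7.2) = 23.2/36.00 = 0.6444
Since 0.6444 < 1, the system is STABLE.
The servers are busy 64.44% of the time.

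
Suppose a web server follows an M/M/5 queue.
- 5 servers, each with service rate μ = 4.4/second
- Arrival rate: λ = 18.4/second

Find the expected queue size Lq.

Traffic intensity: ρ = λ/(cμ) = 18.4/(5×4.4) = 0.8364
Since ρ = 0.8364 < 1, system is stable.
Offered load a = λ/μ = cρ = 18.4/4.4 = 4.1818
P₀ = [ Σₙ₌₀^4 aⁿ/n! + a^5/(5!(1-ρ)) ]⁻¹
Σ = a^0/0! + a^1/1! + a^2/2! + a^3/3! + a^4/4! = 1.000000 + 4.181818 + 8.743802 + 12.18833 + 12.74234 = 38.8563
a^5/(5!(1-ρ)) = 1278.8680/(120 × 0.1636364) = 65.1275
P₀ = 1/(38.8563 + 65.1275) = 0.009617
Lq = P₀·a^5·ρ / (5!(1-ρ)²) = 0.0096169 × 1278.8680 × 0.83636 / (120 × 0.026777) = 3.2012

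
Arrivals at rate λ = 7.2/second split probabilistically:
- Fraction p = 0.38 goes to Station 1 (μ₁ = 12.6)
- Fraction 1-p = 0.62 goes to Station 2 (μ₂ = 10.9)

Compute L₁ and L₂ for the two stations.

Effective rates: λ₁ = 7.2×0.38 = 2.736, λ₂ = 7.2×0.62 = 4.464
Station 1: ρ₁ = 2.736/12.6 = 0.21714, L₁ = ρ₁/(1-ρ₁) = 0.21714/(1-0.21714) = 0.2774
Station 2: ρ₂ = 4.464/10.9 = 0.40954, L₂ = ρ₂/(1-ρ₂) = 0.40954/(1-0.40954) = 0.6936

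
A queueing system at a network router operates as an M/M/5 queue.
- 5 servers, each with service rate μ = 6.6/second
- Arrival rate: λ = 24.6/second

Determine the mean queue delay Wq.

Traffic intensity: ρ = λ/(cμ) = 24.6/(5×6.6) = 0.7455
Since ρ = 0.7455 < 1, system is stable.
Offered load a = λ/μ = cρ = 24.6/6.6 = 3.7273
P₀ = [ Σₙ₌₀^4 aⁿ/n! + a^5/(5!(1-ρ)) ]⁻¹
Σ = a^0/0! + a^1/1! + a^2/2! + a^3/3! + a^4/4! = 1.0000 + 3.7273 + 6.9463 + 8.6302 + 8.0418 = 28.3456
a^5/(5!(1-ρ)) = 719.3759/(120 × 0.254545) = 23.5510
P₀ = 1/(28.3456 + 23.5510) = 0.01927
Lq = P₀·a^5·ρ / (5!(1-ρ)²) = 0.019269 × 719.3759 × 0.74545 / (120 × 0.064793) = 1.3290
Wq = Lq/λ = 1.3290/24.6 = 0.05402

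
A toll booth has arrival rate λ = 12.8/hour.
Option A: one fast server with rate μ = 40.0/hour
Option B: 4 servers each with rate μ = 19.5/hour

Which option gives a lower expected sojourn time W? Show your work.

Option A: single server μ = 40.0 (M/M/1)
  ρ_A = 12.8/40.0 = 0.3200
  W_A = 1/(μ-λ) = 1/(40.0-12.8) = 1/27.20 = 0.03676

Option B: 4 servers μ = 19.5 (M/M/4)
  ρ_B = λ/(cμ) = 12.8/(4×19.5) = 0.1641
  Offered load a = λ/μ = cρ = 12.8/19.5 = 0.6564
  P₀ = [ Σₙ₌₀^3 aⁿ/n! + a^4/(4!(1-ρ)) ]⁻¹
  Σ = a^0/0! + a^1/1! + a^2/2! + a^3/3! = 1.0000 + 0.65641 + 0.21544 + 0.047138 = 1.9190
  a^4/(4!(1-ρ)) = 0.18565/(24 × 0.83590) = 0.009254
  P₀ = 1/(1.9190 + 0.009254) = 0.5186
  Lq = P₀·a^4·ρ / (4!(1-ρ)²) = 0.51861 × 0.18565 × 0.16410 / (24 × 0.69872) = 0.0009422
  Wq_B = Lq/λ = 0.0009422/12.8 = 0.000073609
  W_B = Wq_B + 1/μ = 0.000073609 + 0.051282 = 0.05136

Since W_A = 0.03676 < W_B = 0.05136, Option A (single fast server) has the shorter time in system.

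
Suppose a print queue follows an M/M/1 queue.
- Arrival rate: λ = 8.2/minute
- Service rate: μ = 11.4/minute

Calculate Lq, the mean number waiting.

ρ = λ/μ = 8.2/11.4 = 0.7193
For M/M/1: Lq = λ²/(μ(μ-λ))
Lq = 67.24/(11.4 × 3.20)
Lq = 1.8432 jobs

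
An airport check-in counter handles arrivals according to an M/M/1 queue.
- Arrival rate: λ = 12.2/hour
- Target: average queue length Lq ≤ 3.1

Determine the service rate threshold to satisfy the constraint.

For M/M/1: Lq = λ²/(μ(μ-λ))
Need Lq ≤ 3.1, i.e. μ(μ-λ) ≥ λ²/3.1
μ² - 12.2μ - 148.84/3.1 ≥ 0  →  μ² - 12.2μ - 48.012903 ≥ 0
Quadratic formula (positive root): μ = [λ + √(λ² + 4×48.012903)]/2
Discriminant: 148.84 + 4×48.012903 = 340.89161, √340.89161 = 18.4633
μ ≥ (12.2 + 18.4633)/2 = 15.3316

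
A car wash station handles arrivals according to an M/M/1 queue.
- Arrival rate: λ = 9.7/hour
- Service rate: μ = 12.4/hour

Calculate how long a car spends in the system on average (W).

First, compute utilization: ρ = λ/μ = 9.7/12.4 = 0.7823
For M/M/1: W = 1/(μ-λ)
W = 1/(12.4-9.7) = 1/2.70
W = 0.3704 hours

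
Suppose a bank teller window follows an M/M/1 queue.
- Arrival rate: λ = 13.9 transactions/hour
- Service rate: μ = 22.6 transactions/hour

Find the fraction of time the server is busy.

Server utilization: ρ = λ/μ
ρ = 13.9/22.6 = 0.6150
The server is busy 61.50% of the time.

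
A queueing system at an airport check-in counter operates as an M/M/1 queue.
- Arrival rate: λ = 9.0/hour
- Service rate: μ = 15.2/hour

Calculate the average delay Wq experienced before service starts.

First, compute utilization: ρ = λ/μ = 9.0/15.2 = 0.5921
For M/M/1: Wq = λ/(μ(μ-λ))
Wq = 9.0/(15.2 × (15.2-9.0))
Wq = 9.0/(15.2 × 6.20)
Wq = 0.09550 hours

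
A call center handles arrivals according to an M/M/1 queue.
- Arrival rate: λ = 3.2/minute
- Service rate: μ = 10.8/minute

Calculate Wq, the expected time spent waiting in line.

First, compute utilization: ρ = λ/μ = 3.2/10.8 = 0.2963
For M/M/1: Wq = λ/(μ(μ-λ))
Wq = 3.2/(10.8 × (10.8-3.2))
Wq = 3.2/(10.8 × 7.60)
Wq = 0.03899 minutes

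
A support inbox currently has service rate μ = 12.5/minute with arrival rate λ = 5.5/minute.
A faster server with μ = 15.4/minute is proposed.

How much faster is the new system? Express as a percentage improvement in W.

System 1: ρ₁ = 5.5/12.5 = 0.4400, W₁ = 1/(12.5-5.5) = 0.14286
System 2: ρ₂ = 5.5/15.4 = 0.3571, W₂ = 1/(15.4-5.5) = 0.10101
Improvement: (W₁-W₂)/W₁ = (0.14286-0.10101)/0.14286 = 29.29%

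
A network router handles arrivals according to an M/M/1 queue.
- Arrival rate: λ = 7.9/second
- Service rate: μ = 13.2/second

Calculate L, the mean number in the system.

ρ = λ/μ = 7.9/13.2 = 0.5985
For M/M/1: L = λ/(μ-λ)
L = 7.9/(13.2-7.9) = 7.9/5.30
L = 1.4906 packets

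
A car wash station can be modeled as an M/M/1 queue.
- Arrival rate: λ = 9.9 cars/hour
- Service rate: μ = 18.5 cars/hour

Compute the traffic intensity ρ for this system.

Server utilization: ρ = λ/μ
ρ = 9.9/18.5 = 0.5351
The server is busy 53.51% of the time.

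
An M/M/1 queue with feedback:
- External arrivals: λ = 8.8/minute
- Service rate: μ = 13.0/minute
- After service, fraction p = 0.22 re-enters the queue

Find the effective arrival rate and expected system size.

Effective arrival rate: λ_eff = λ/(1-p) = 8.8/(1-0.22) = 8.8/0.78 = 11.2821
ρ = λ_eff/μ = 11.2821/13.0 = 0.86785
L = ρ/(1-ρ) = 0.86785/(1-0.86785) = 6.5672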